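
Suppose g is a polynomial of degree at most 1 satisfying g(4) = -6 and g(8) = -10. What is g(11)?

Using the Lagrange interpolation formula with nodes 4, 8:
  L_0(s) = (s - 8) / -4
  L_1(s) = (s - 4) / 4
Then g(s) = -6·L_0(s) - 10·L_1(s).
Expanding and collecting terms gives g(s) = -s - 2.
Evaluating at s = 11: g(11) = -13.

-13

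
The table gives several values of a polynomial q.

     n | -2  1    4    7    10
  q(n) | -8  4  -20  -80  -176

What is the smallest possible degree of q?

Forward differences of the values at n = -2, 1, 4, 7, 10:
  q  : -8  4  -20  -80  -176
  Δ  : 12  -24  -60  -96
  Δ^2: -36  -36  -36
  Δ^3: 0  0
  Δ^4: 0
The second differences are constant (-36) and nonzero, while all higher differences vanish, so the minimal degree is 2.

2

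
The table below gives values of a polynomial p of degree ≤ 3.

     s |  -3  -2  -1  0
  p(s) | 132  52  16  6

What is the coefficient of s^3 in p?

Write p(s) = as^3 + bs^2 + cs + d. Substituting each data point gives a linear system:
  -27a + 9b - 3c + d = 132
  -8a + 4b - 2c + d = 52
  -a + b - c + d = 16
  d = 6
Solving the system yields a = -3, b = 4, c = -3, d = 6.
So p(s) = -3s³ + 4s² - 3s + 6.
The leading coefficient is -3.

-3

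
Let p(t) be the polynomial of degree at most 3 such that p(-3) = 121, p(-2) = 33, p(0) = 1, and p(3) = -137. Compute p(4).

Write p(t) = at^3 + bt^2 + ct + d. Substituting each data point gives a linear system:
  -27a + 9b - 3c + d = 121
  -8a + 4b - 2c + d = 33
  d = 1
  27a + 9b + 3c + d = -137
Solving the system yields a = -5, b = -1, c = 2, d = 1.
So p(t) = -5t^3 - t^2 + 2t + 1.
Then p(4) = -327.

-327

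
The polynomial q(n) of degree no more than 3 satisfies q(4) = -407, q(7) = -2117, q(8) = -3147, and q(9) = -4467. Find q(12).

-10527

Using the Lagrange interpolation formula with nodes 4, 7, 8, 9:
  L_0(n) = (n - 7)(n - 8)(n - 9) / -60
  L_1(n) = (n - 4)(n - 8)(n - 9) / 6
  L_2(n) = (n - 4)(n - 7)(n - 9) / -4
  L_3(n) = (n - 4)(n - 7)(n - 8) / 10
Then q(n) = -407·L_0(n) - 2117·L_1(n) - 3147·L_2(n) - 4467·L_3(n).
Expanding and collecting terms gives q(n) = -6n³ - n² - n - 3.
Evaluating at n = 12: q(12) = -10527.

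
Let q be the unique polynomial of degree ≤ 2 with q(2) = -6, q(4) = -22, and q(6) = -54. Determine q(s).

q(s) = -2s^2 + 4s - 6

Using the Lagrange interpolation formula with nodes 2, 4, 6:
  L_0(s) = (s - 4)(s - 6) / 8
  L_1(s) = (s - 2)(s - 6) / -4
  L_2(s) = (s - 2)(s - 4) / 8
Then q(s) = -6·L_0(s) - 22·L_1(s) - 54·L_2(s).
Expanding and collecting terms gives q(s) = -2s² + 4s - 6.
Check: q(4) = -22. ✓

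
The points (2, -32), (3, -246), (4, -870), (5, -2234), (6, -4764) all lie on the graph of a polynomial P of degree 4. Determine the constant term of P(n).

6

Write P(n) = an^4 + bn^3 + cn^2 + dn + e. Substituting each data point gives a linear system:
  16a + 8b + 4c + 2d + e = -32
  81a + 27b + 9c + 3d + e = -246
  256a + 64b + 16c + 4d + e = -870
  625a + 125b + 25c + 5d + e = -2234
  1296a + 216b + 36c + 6d + e = -4764
Solving the system yields a = -4, b = 1, c = 6, d = -3, e = 6.
So P(n) = -4n^4 + n^3 + 6n^2 - 3n + 6.
The constant term is 6.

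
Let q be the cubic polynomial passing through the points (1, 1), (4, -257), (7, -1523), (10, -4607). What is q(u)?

Using the Lagrange interpolation formula with nodes 1, 4, 7, 10:
  L_0(u) = (u - 4)(u - 7)(u - 10) / -162
  L_1(u) = (u - 1)(u - 7)(u - 10) / 54
  L_2(u) = (u - 1)(u - 4)(u - 10) / -54
  L_3(u) = (u - 1)(u - 4)(u - 7) / 162
Then q(u) = 1·L_0(u) - 257·L_1(u) - 1523·L_2(u) - 4607·L_3(u).
Expanding and collecting terms gives q(u) = -5u^3 + 4u^2 - u + 3.
Check: q(10) = -4607. ✓

q(u) = -5u^3 + 4u^2 - u + 3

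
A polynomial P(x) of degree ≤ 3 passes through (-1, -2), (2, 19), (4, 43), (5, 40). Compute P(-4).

Write P(x) = ax^3 + bx^2 + cx + d. Substituting each data point gives a linear system:
  -a + b - c + d = -2
  8a + 4b + 2c + d = 19
  64a + 16b + 4c + d = 43
  125a + 25b + 5c + d = 40
Solving the system yields a = -1, b = 6, c = 4, d = -5.
So P(x) = -x^3 + 6x^2 + 4x - 5.
Then P(-4) = 139.

139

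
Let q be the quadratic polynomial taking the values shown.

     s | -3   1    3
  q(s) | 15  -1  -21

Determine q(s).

q(s) = -s^2 - 6s + 6

Using the Lagrange interpolation formula with nodes -3, 1, 3:
  L_0(s) = (s - 1)(s - 3) / 24
  L_1(s) = (s + 3)(s - 3) / -8
  L_2(s) = (s + 3)(s - 1) / 12
Then q(s) = 15·L_0(s) - 1·L_1(s) - 21·L_2(s).
Expanding and collecting terms gives q(s) = -s^2 - 6s + 6.
Check: q(1) = -1. ✓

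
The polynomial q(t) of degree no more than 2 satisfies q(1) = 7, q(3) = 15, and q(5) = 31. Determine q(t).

q(t) = t^2 + 6

Using the Lagrange interpolation formula with nodes 1, 3, 5:
  L_0(t) = (t - 3)(t - 5) / 8
  L_1(t) = (t - 1)(t - 5) / -4
  L_2(t) = (t - 1)(t - 3) / 8
Then q(t) = 7·L_0(t) + 15·L_1(t) + 31·L_2(t).
Expanding and collecting terms gives q(t) = t² + 6.
Check: q(3) = 15. ✓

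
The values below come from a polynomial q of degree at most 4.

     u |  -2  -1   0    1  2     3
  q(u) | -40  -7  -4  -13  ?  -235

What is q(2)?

On equispaced nodes a degree-4 polynomial has vanishing fifth forward difference, so
  - q(-2) + 5·q(-1) - 10·q(0) + 10·q(1) - 5·q(2) + q(3) = 0.
Substituting the known values and solving for q(2):
  -5·q(2) = 320
  q(2) = -64.

-64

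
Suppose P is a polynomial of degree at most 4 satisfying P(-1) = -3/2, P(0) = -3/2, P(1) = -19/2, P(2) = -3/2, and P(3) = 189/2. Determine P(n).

Write P(n) = an^4 + bn^3 + cn^2 + dn + e. Substituting each data point gives a linear system:
  a - b + c - d + e = -3/2
  e = -3/2
  a + b + c + d + e = -19/2
  16a + 8b + 4c + 2d + e = -3/2
  81a + 27b + 9c + 3d + e = 189/2
Solving the system yields a = 2, b = 0, c = -6, d = -4, e = -3/2.
So P(n) = 2n^4 - 6n^2 - 4n - 3/2.
Check: P(-1) = -3/2. ✓

P(n) = 2n^4 - 6n^2 - 4n - 3/2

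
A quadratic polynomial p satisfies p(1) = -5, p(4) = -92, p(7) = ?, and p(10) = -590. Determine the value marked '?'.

-287

On equispaced nodes a degree-2 polynomial has vanishing third forward difference, so
  - p(1) + 3·p(4) - 3·p(7) + p(10) = 0.
Substituting the known values and solving for p(7):
  -3·p(7) = 861
  p(7) = -287.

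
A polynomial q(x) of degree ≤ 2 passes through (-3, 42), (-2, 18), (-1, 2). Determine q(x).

Write q(x) = ax^2 + bx + c. Substituting each data point gives a linear system:
  9a - 3b + c = 42
  4a - 2b + c = 18
  a - b + c = 2
Solving the system yields a = 4, b = -4, c = -6.
So q(x) = 4x^2 - 4x - 6.
Check: q(-3) = 42. ✓

q(x) = 4x^2 - 4x - 6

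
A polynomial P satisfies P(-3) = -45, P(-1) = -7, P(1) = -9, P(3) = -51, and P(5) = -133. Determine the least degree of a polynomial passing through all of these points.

Forward differences of the values at u = -3, -1, 1, 3, 5:
  P  : -45  -7  -9  -51  -133
  Δ  : 38  -2  -42  -82
  Δ^2: -40  -40  -40
  Δ^3: 0  0
  Δ^4: 0
The second differences are constant (-40) and nonzero, while all higher differences vanish, so the minimal degree is 2.

2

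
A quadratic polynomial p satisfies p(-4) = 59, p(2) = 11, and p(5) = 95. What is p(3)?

31

Using the Lagrange interpolation formula with nodes -4, 2, 5:
  L_0(n) = (n - 2)(n - 5) / 54
  L_1(n) = (n + 4)(n - 5) / -18
  L_2(n) = (n + 4)(n - 2) / 27
Then p(n) = 59·L_0(n) + 11·L_1(n) + 95·L_2(n).
Expanding and collecting terms gives p(n) = 4n^2 - 5.
Evaluating at n = 3: p(3) = 31.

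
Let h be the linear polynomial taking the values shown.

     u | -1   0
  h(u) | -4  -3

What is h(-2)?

Using the Lagrange interpolation formula with nodes -1, 0:
  L_0(u) = u / -1
  L_1(u) = (u + 1) / 1
Then h(u) = -4·L_0(u) - 3·L_1(u).
Expanding and collecting terms gives h(u) = u - 3.
Evaluating at u = -2: h(-2) = -5.

-5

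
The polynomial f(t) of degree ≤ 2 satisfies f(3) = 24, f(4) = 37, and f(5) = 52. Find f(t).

Write f(t) = at^2 + bt + c. Substituting each data point gives a linear system:
  9a + 3b + c = 24
  16a + 4b + c = 37
  25a + 5b + c = 52
Solving the system yields a = 1, b = 6, c = -3.
So f(t) = t^2 + 6t - 3.
Check: f(3) = 24. ✓

f(t) = t^2 + 6t - 3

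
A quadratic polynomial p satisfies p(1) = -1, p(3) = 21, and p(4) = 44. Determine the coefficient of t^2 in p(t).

4

Write p(t) = at^2 + bt + c. Substituting each data point gives a linear system:
  a + b + c = -1
  9a + 3b + c = 21
  16a + 4b + c = 44
Solving the system yields a = 4, b = -5, c = 0.
So p(t) = 4t^2 - 5t.
The leading coefficient is 4.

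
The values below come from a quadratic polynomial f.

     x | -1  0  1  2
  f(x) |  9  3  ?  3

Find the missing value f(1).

1

The 3 known points determine the degree-2 polynomial uniquely.
Write f(x) = ax^2 + bx + c. Substituting each data point gives a linear system:
  a - b + c = 9
  c = 3
  4a + 2b + c = 3
Solving the system yields a = 2, b = -4, c = 3.
So f(x) = 2x^2 - 4x + 3.
Then f(1) = 1.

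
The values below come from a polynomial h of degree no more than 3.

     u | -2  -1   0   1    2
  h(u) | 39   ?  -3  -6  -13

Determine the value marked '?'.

The 4 known points determine the degree-3 polynomial uniquely.
Write h(u) = au^3 + bu^2 + cu + d. Substituting each data point gives a linear system:
  -8a + 4b - 2c + d = 39
  d = -3
  a + b + c + d = -6
  8a + 4b + 2c + d = -13
Solving the system yields a = -2, b = 4, c = -5, d = -3.
So h(u) = -2u³ + 4u² - 5u - 3.
Then h(-1) = 8.

8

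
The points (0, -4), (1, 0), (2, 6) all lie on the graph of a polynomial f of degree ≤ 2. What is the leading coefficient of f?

1

Write f(s) = as^2 + bs + c. Substituting each data point gives a linear system:
  c = -4
  a + b + c = 0
  4a + 2b + c = 6
Solving the system yields a = 1, b = 3, c = -4.
So f(s) = s^2 + 3s - 4.
The leading coefficient is 1.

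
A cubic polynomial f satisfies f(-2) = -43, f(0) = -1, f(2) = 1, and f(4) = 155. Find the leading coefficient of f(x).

4

Write f(x) = ax^3 + bx^2 + cx + d. Substituting each data point gives a linear system:
  -8a + 4b - 2c + d = -43
  d = -1
  8a + 4b + 2c + d = 1
  64a + 16b + 4c + d = 155
Solving the system yields a = 4, b = -5, c = -5, d = -1.
So f(x) = 4x^3 - 5x^2 - 5x - 1.
The leading coefficient is 4.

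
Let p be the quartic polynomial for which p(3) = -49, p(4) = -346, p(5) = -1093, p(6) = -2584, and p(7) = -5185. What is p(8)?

-9334

Using the Lagrange interpolation formula with nodes 3, 4, 5, 6, 7:
  L_0(s) = (s - 4)(s - 5)(s - 6)(s - 7) / 24
  L_1(s) = (s - 3)(s - 5)(s - 6)(s - 7) / -6
  L_2(s) = (s - 3)(s - 4)(s - 6)(s - 7) / 4
  L_3(s) = (s - 3)(s - 4)(s - 5)(s - 7) / -6
  L_4(s) = (s - 3)(s - 4)(s - 5)(s - 6) / 24
Then p(s) = -49·L_0(s) - 346·L_1(s) - 1093·L_2(s) - 2584·L_3(s) - 5185·L_4(s).
Expanding and collecting terms gives p(s) = -3s^4 + 5s^3 + 6s^2 + s + 2.
Evaluating at s = 8: p(8) = -9334.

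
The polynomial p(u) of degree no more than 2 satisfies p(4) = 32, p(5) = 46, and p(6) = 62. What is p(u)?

Using the Lagrange interpolation formula with nodes 4, 5, 6:
  L_0(u) = (u - 5)(u - 6) / 2
  L_1(u) = (u - 4)(u - 6) / -1
  L_2(u) = (u - 4)(u - 5) / 2
Then p(u) = 32·L_0(u) + 46·L_1(u) + 62·L_2(u).
Expanding and collecting terms gives p(u) = u^2 + 5u - 4.
Check: p(5) = 46. ✓

p(u) = u^2 + 5u - 4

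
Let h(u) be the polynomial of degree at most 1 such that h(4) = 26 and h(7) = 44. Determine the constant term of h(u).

2

Write h(u) = au + b. Substituting each data point gives a linear system:
  4a + b = 26
  7a + b = 44
Solving the system yields a = 6, b = 2.
So h(u) = 6u + 2.
The constant term is 2.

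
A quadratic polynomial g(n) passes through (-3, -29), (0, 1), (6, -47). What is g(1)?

3

Using the Lagrange interpolation formula with nodes -3, 0, 6:
  L_0(n) = n(n - 6) / 27
  L_1(n) = (n + 3)(n - 6) / -18
  L_2(n) = (n + 3)n / 54
Then g(n) = -29·L_0(n) + 1·L_1(n) - 47·L_2(n).
Expanding and collecting terms gives g(n) = -2n^2 + 4n + 1.
Evaluating at n = 1: g(1) = 3.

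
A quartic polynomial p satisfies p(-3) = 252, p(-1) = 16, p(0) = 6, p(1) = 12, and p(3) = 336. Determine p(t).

Using the Lagrange interpolation formula with nodes -3, -1, 0, 1, 3:
  L_0(t) = (t + 1)t(t - 1)(t - 3) / 144
  L_1(t) = (t + 3)t(t - 1)(t - 3) / -16
  L_2(t) = (t + 3)(t + 1)(t - 1)(t - 3) / 9
  L_3(t) = (t + 3)(t + 1)t(t - 3) / -16
  L_4(t) = (t + 3)(t + 1)t(t - 1) / 144
Then p(t) = 252·L_0(t) + 16·L_1(t) + 6·L_2(t) + 12·L_3(t) + 336·L_4(t).
Expanding and collecting terms gives p(t) = 3t^4 + 2t^3 + 5t^2 - 4t + 6.
Check: p(1) = 12. ✓

p(t) = 3t^4 + 2t^3 + 5t^2 - 4t + 6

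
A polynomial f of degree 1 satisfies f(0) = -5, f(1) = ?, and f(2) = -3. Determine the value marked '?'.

On equispaced nodes a degree-1 polynomial has vanishing second forward difference, so
  f(0) - 2·f(1) + f(2) = 0.
Substituting the known values and solving for f(1):
  -2·f(1) = 8
  f(1) = -4.

-4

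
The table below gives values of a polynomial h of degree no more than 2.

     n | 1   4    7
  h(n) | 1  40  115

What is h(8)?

Write h(n) = an^2 + bn + c. Substituting each data point gives a linear system:
  a + b + c = 1
  16a + 4b + c = 40
  49a + 7b + c = 115
Solving the system yields a = 2, b = 3, c = -4.
So h(n) = 2n^2 + 3n - 4.
Then h(8) = 148.

148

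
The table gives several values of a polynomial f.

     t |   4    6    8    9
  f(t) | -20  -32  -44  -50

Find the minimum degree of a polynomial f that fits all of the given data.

Divided differences on the nodes 4, 6, 8, 9:
  order 0: -20  -32  -44  -50
  order 1: -6  -6  -6
  order 2: 0  0
  order 3: 0
The order-1 divided differences are all -6 (nonzero) and every higher order vanishes, so the data lies on a polynomial of degree exactly 1.

1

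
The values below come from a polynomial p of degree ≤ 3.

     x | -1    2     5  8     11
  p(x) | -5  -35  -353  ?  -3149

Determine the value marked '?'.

On equispaced nodes a degree-3 polynomial has vanishing fourth forward difference, so
  p(-1) - 4·p(2) + 6·p(5) - 4·p(8) + p(11) = 0.
Substituting the known values and solving for p(8):
  -4·p(8) = 5132
  p(8) = -1283.

-1283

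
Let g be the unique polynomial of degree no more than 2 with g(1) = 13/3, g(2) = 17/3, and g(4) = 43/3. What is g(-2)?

37/3

Write g(s) = as^2 + bs + c. Substituting each data point gives a linear system:
  a + b + c = 13/3
  4a + 2b + c = 17/3
  16a + 4b + c = 43/3
Solving the system yields a = 1, b = -5/3, c = 5.
So g(s) = s^2 - (5/3)s + 5.
Then g(-2) = 37/3.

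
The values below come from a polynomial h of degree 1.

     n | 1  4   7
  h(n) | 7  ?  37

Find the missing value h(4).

22

On equispaced nodes a degree-1 polynomial has vanishing second forward difference, so
  h(1) - 2·h(4) + h(7) = 0.
Substituting the known values and solving for h(4):
  -2·h(4) = -44
  h(4) = 22.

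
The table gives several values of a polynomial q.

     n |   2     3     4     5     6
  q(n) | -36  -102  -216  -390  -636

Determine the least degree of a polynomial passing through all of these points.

Forward differences of the values at n = 2, 3, 4, 5, 6:
  q  : -36  -102  -216  -390  -636
  Δ  : -66  -114  -174  -246
  Δ^2: -48  -60  -72
  Δ^3: -12  -12
  Δ^4: 0
The third differences are constant (-12) and nonzero, while all higher differences vanish, so the minimal degree is 3.

3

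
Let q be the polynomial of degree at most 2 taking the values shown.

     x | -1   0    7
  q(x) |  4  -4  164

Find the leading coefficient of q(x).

Write q(x) = ax^2 + bx + c. Substituting each data point gives a linear system:
  a - b + c = 4
  c = -4
  49a + 7b + c = 164
Solving the system yields a = 4, b = -4, c = -4.
So q(x) = 4x^2 - 4x - 4.
The leading coefficient is 4.

4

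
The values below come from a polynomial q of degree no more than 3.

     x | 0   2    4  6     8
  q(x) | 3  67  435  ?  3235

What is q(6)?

1395

The 4 known points determine the degree-3 polynomial uniquely.
Write q(x) = ax^3 + bx^2 + cx + d. Substituting each data point gives a linear system:
  d = 3
  8a + 4b + 2c + d = 67
  64a + 16b + 4c + d = 435
  512a + 64b + 8c + d = 3235
Solving the system yields a = 6, b = 2, c = 4, d = 3.
So q(x) = 6x³ + 2x² + 4x + 3.
Then q(6) = 1395.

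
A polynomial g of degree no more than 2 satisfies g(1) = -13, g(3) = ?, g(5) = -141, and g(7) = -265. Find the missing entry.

-57

On equispaced nodes a degree-2 polynomial has vanishing third forward difference, so
  - g(1) + 3·g(3) - 3·g(5) + g(7) = 0.
Substituting the known values and solving for g(3):
  3·g(3) = -171
  g(3) = -57.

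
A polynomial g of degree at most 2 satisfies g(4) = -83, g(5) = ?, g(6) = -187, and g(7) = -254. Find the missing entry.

-130

The 3 known points determine the degree-2 polynomial uniquely.
Write g(t) = at^2 + bt + c. Substituting each data point gives a linear system:
  16a + 4b + c = -83
  36a + 6b + c = -187
  49a + 7b + c = -254
Solving the system yields a = -5, b = -2, c = 5.
So g(t) = -5t^2 - 2t + 5.
Then g(5) = -130.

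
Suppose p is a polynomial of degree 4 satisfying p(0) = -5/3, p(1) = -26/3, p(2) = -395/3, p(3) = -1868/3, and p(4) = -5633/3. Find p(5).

Forward differences of the values at t = 0, 1, 2, 3, 4:
  p  : -5/3  -26/3  -395/3  -1868/3  -5633/3
  Δ  : -7  -123  -491  -1255
  Δ^2: -116  -368  -764
  Δ^3: -252  -396
  Δ^4: -144
The fourth differences are constant, confirming degree 4.
Interpolating (Newton forward form) and evaluating at t = 5 gives p(5) = -13310/3.

-13310/3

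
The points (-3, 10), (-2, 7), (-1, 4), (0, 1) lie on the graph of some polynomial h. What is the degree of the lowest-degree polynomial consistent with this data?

Forward differences of the values at x = -3, -2, -1, 0:
  h  : 10  7  4  1
  Δ  : -3  -3  -3
  Δ^2: 0  0
  Δ^3: 0
The first differences are constant (-3) and nonzero, while all higher differences vanish, so the minimal degree is 1.

1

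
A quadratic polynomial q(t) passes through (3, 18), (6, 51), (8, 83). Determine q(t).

q(t) = t^2 + 2t + 3

Write q(t) = at^2 + bt + c. Substituting each data point gives a linear system:
  9a + 3b + c = 18
  36a + 6b + c = 51
  64a + 8b + c = 83
Solving the system yields a = 1, b = 2, c = 3.
So q(t) = t^2 + 2t + 3.
Check: q(3) = 18. ✓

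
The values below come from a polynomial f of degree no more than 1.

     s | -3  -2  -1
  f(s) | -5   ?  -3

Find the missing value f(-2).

-4

On equispaced nodes a degree-1 polynomial has vanishing second forward difference, so
  f(-3) - 2·f(-2) + f(-1) = 0.
Substituting the known values and solving for f(-2):
  -2·f(-2) = 8
  f(-2) = -4.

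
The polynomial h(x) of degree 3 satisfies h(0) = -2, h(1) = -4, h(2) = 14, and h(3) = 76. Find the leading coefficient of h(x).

Write h(x) = ax^3 + bx^2 + cx + d. Substituting each data point gives a linear system:
  d = -2
  a + b + c + d = -4
  8a + 4b + 2c + d = 14
  27a + 9b + 3c + d = 76
Solving the system yields a = 4, b = -2, c = -4, d = -2.
So h(x) = 4x³ - 2x² - 4x - 2.
The leading coefficient is 4.

4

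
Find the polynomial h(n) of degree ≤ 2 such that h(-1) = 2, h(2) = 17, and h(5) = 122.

h(n) = 5n^2 - 3

Write h(n) = an^2 + bn + c. Substituting each data point gives a linear system:
  a - b + c = 2
  4a + 2b + c = 17
  25a + 5b + c = 122
Solving the system yields a = 5, b = 0, c = -3.
So h(n) = 5n² - 3.
Check: h(2) = 17. ✓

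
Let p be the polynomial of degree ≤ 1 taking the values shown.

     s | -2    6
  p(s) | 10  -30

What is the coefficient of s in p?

Write p(s) = as + b. Substituting each data point gives a linear system:
  -2a + b = 10
  6a + b = -30
Solving the system yields a = -5, b = 0.
So p(s) = -5s.
The leading coefficient is -5.

-5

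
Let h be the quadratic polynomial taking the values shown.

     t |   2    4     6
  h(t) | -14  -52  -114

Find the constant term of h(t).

Write h(t) = at^2 + bt + c. Substituting each data point gives a linear system:
  4a + 2b + c = -14
  16a + 4b + c = -52
  36a + 6b + c = -114
Solving the system yields a = -3, b = -1, c = 0.
So h(t) = -3t^2 - t.
The constant term is 0.

0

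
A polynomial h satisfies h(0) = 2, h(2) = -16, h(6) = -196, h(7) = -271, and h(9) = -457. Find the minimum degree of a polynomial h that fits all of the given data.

2

Divided differences on the nodes 0, 2, 6, 7, 9:
  order 0: 2  -16  -196  -271  -457
  order 1: -9  -45  -75  -93
  order 2: -6  -6  -6
  order 3: 0  0
  order 4: 0
The order-2 divided differences are all -6 (nonzero) and every higher order vanishes, so the data lies on a polynomial of degree exactly 2.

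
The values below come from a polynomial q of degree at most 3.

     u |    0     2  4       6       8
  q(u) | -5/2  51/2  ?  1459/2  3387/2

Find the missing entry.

443/2

The 4 known points determine the degree-3 polynomial uniquely.
Write q(u) = au^3 + bu^2 + cu + d. Substituting each data point gives a linear system:
  d = -5/2
  8a + 4b + 2c + d = 51/2
  216a + 36b + 6c + d = 1459/2
  512a + 64b + 8c + d = 3387/2
Solving the system yields a = 3, b = 3, c = -4, d = -5/2.
So q(u) = 3u^3 + 3u^2 - 4u - 5/2.
Then q(4) = 443/2.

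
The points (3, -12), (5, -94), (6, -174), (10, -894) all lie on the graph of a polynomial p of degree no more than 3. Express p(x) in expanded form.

Write p(x) = ax^3 + bx^2 + cx + d. Substituting each data point gives a linear system:
  27a + 9b + 3c + d = -12
  125a + 25b + 5c + d = -94
  216a + 36b + 6c + d = -174
  1000a + 100b + 10c + d = -894
Solving the system yields a = -1, b = 1, c = 0, d = 6.
So p(x) = -x³ + x² + 6.
Check: p(3) = -12. ✓

p(x) = -x^3 + x^2 + 6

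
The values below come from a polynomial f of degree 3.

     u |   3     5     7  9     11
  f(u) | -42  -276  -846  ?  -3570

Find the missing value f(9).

-1896

On equispaced nodes a degree-3 polynomial has vanishing fourth forward difference, so
  f(3) - 4·f(5) + 6·f(7) - 4·f(9) + f(11) = 0.
Substituting the known values and solving for f(9):
  -4·f(9) = 7584
  f(9) = -1896.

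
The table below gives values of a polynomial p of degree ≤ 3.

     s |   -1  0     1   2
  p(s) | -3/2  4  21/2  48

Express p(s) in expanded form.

Write p(s) = as^3 + bs^2 + cs + d. Substituting each data point gives a linear system:
  -a + b - c + d = -3/2
  d = 4
  a + b + c + d = 21/2
  8a + 4b + 2c + d = 48
Solving the system yields a = 5, b = 1/2, c = 1, d = 4.
So p(s) = 5s^3 + (1/2)s^2 + s + 4.
Check: p(0) = 4. ✓

p(s) = 5s^3 + (1/2)s^2 + s + 4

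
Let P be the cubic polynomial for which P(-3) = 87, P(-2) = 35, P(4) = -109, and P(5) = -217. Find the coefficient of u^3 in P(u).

-2

Write P(u) = au^3 + bu^2 + cu + d. Substituting each data point gives a linear system:
  -27a + 9b - 3c + d = 87
  -8a + 4b - 2c + d = 35
  64a + 16b + 4c + d = -109
  125a + 25b + 5c + d = -217
Solving the system yields a = -2, b = 2, c = -4, d = 3.
So P(u) = -2u^3 + 2u^2 - 4u + 3.
The leading coefficient is -2.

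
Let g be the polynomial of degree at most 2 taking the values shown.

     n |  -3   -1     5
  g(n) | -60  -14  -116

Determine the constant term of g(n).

Write g(n) = an^2 + bn + c. Substituting each data point gives a linear system:
  9a - 3b + c = -60
  a - b + c = -14
  25a + 5b + c = -116
Solving the system yields a = -5, b = 3, c = -6.
So g(n) = -5n^2 + 3n - 6.
The constant term is -6.

-6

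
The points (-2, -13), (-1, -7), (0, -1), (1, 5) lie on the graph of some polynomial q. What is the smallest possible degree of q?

1

Forward differences of the values at u = -2, -1, 0, 1:
  q  : -13  -7  -1  5
  Δ  : 6  6  6
  Δ^2: 0  0
  Δ^3: 0
The first differences are constant (6) and nonzero, while all higher differences vanish, so the minimal degree is 1.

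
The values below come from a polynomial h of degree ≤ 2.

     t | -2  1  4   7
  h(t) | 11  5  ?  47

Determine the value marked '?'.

On equispaced nodes a degree-2 polynomial has vanishing third forward difference, so
  - h(-2) + 3·h(1) - 3·h(4) + h(7) = 0.
Substituting the known values and solving for h(4):
  -3·h(4) = -51
  h(4) = 17.

17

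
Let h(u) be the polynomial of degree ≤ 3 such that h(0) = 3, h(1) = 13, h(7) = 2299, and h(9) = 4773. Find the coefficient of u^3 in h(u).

6

Write h(u) = au^3 + bu^2 + cu + d. Substituting each data point gives a linear system:
  d = 3
  a + b + c + d = 13
  343a + 49b + 7c + d = 2299
  729a + 81b + 9c + d = 4773
Solving the system yields a = 6, b = 5, c = -1, d = 3.
So h(u) = 6u^3 + 5u^2 - u + 3.
The leading coefficient is 6.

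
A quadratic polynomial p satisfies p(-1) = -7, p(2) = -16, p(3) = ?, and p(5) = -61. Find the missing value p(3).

The 3 known points determine the degree-2 polynomial uniquely.
Write p(s) = as^2 + bs + c. Substituting each data point gives a linear system:
  a - b + c = -7
  4a + 2b + c = -16
  25a + 5b + c = -61
Solving the system yields a = -2, b = -1, c = -6.
So p(s) = -2s^2 - s - 6.
Then p(3) = -27.

-27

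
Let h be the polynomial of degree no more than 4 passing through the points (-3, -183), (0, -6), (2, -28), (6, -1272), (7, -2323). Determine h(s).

Using the Lagrange interpolation formula with nodes -3, 0, 2, 6, 7:
  L_0(s) = s(s - 2)(s - 6)(s - 7) / 1350
  L_1(s) = (s + 3)(s - 2)(s - 6)(s - 7) / -252
  L_2(s) = (s + 3)s(s - 6)(s - 7) / 200
  L_3(s) = (s + 3)s(s - 2)(s - 7) / -216
  L_4(s) = (s + 3)s(s - 2)(s - 6) / 350
Then h(s) = -183·L_0(s) - 6·L_1(s) - 28·L_2(s) - 1272·L_3(s) - 2323·L_4(s).
Expanding and collecting terms gives h(s) = -s⁴ + s³ - 6s² + 5s - 6.
Check: h(7) = -2323. ✓

h(s) = -s^4 + s^3 - 6s^2 + 5s - 6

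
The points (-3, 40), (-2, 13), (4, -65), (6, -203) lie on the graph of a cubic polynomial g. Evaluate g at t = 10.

-935

Using the Lagrange interpolation formula with nodes -3, -2, 4, 6:
  L_0(t) = (t + 2)(t - 4)(t - 6) / -63
  L_1(t) = (t + 3)(t - 4)(t - 6) / 48
  L_2(t) = (t + 3)(t + 2)(t - 6) / -84
  L_3(t) = (t + 3)(t + 2)(t - 4) / 144
Then g(t) = 40·L_0(t) + 13·L_1(t) - 65·L_2(t) - 203·L_3(t).
Expanding and collecting terms gives g(t) = -t^3 + t^2 - 3t - 5.
Evaluating at t = 10: g(10) = -935.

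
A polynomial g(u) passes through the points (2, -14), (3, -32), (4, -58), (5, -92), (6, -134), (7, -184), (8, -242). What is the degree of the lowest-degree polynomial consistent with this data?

Forward differences of the values at u = 2, 3, 4, 5, 6, 7, 8:
  g  : -14  -32  -58  -92  -134  -184  -242
  Δ  : -18  -26  -34  -42  -50  -58
  Δ^2: -8  -8  -8  -8  -8
  Δ^3: 0  0  0  0
  Δ^4: 0  0  0
  Δ^5: 0  0
  Δ^6: 0
The second differences are constant (-8) and nonzero, while all higher differences vanish, so the minimal degree is 2.

2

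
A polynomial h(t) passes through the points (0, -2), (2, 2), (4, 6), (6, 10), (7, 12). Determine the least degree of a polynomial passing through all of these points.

Divided differences on the nodes 0, 2, 4, 6, 7:
  order 0: -2  2  6  10  12
  order 1: 2  2  2  2
  order 2: 0  0  0
  order 3: 0  0
  order 4: 0
The order-1 divided differences are all 2 (nonzero) and every higher order vanishes, so the data lies on a polynomial of degree exactly 1.

1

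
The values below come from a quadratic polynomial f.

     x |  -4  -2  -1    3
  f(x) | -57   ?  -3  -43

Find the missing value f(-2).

-13

The 3 known points determine the degree-2 polynomial uniquely.
Write f(x) = ax^2 + bx + c. Substituting each data point gives a linear system:
  16a - 4b + c = -57
  a - b + c = -3
  9a + 3b + c = -43
Solving the system yields a = -4, b = -2, c = -1.
So f(x) = -4x² - 2x - 1.
Then f(-2) = -13.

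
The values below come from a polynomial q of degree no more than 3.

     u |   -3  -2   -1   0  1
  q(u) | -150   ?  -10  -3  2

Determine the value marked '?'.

-49

On equispaced nodes a degree-3 polynomial has vanishing fourth forward difference, so
  q(-3) - 4·q(-2) + 6·q(-1) - 4·q(0) + q(1) = 0.
Substituting the known values and solving for q(-2):
  -4·q(-2) = 196
  q(-2) = -49.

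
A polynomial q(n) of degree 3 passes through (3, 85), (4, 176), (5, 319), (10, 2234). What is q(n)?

q(n) = 2n^3 + 2n^2 + 3n + 4

Write q(n) = an^3 + bn^2 + cn + d. Substituting each data point gives a linear system:
  27a + 9b + 3c + d = 85
  64a + 16b + 4c + d = 176
  125a + 25b + 5c + d = 319
  1000a + 100b + 10c + d = 2234
Solving the system yields a = 2, b = 2, c = 3, d = 4.
So q(n) = 2n^3 + 2n^2 + 3n + 4.
Check: q(10) = 2234. ✓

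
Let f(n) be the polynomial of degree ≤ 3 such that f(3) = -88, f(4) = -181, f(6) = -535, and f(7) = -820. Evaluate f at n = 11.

-2960

Using the Lagrange interpolation formula with nodes 3, 4, 6, 7:
  L_0(n) = (n - 4)(n - 6)(n - 7) / -12
  L_1(n) = (n - 3)(n - 6)(n - 7) / 6
  L_2(n) = (n - 3)(n - 4)(n - 7) / -6
  L_3(n) = (n - 3)(n - 4)(n - 6) / 12
Then f(n) = -88·L_0(n) - 181·L_1(n) - 535·L_2(n) - 820·L_3(n).
Expanding and collecting terms gives f(n) = -2n^3 - 2n^2 - 5n - 1.
Evaluating at n = 11: f(11) = -2960.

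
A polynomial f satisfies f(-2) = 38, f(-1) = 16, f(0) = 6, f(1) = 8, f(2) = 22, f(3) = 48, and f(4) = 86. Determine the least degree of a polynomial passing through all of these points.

Forward differences of the values at t = -2, -1, 0, 1, 2, 3, 4:
  f  : 38  16  6  8  22  48  86
  Δ  : -22  -10  2  14  26  38
  Δ^2: 12  12  12  12  12
  Δ^3: 0  0  0  0
  Δ^4: 0  0  0
  Δ^5: 0  0
  Δ^6: 0
The second differences are constant (12) and nonzero, while all higher differences vanish, so the minimal degree is 2.

2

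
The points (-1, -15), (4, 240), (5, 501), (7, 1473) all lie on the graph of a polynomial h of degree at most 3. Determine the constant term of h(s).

-4

Write h(s) = as^3 + bs^2 + cs + d. Substituting each data point gives a linear system:
  -a + b - c + d = -15
  64a + 16b + 4c + d = 240
  125a + 25b + 5c + d = 501
  343a + 49b + 7c + d = 1473
Solving the system yields a = 5, b = -5, c = 1, d = -4.
So h(s) = 5s³ - 5s² + s - 4.
The constant term is -4.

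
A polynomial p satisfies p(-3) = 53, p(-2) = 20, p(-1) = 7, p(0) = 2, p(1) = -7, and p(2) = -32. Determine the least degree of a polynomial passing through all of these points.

3

Forward differences of the values at t = -3, -2, -1, 0, 1, 2:
  p  : 53  20  7  2  -7  -32
  Δ  : -33  -13  -5  -9  -25
  Δ^2: 20  8  -4  -16
  Δ^3: -12  -12  -12
  Δ^4: 0  0
  Δ^5: 0
The third differences are constant (-12) and nonzero, while all higher differences vanish, so the minimal degree is 3.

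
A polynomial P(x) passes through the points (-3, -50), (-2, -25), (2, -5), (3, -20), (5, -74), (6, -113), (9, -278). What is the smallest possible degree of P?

2

Divided differences on the nodes -3, -2, 2, 3, 5, 6, 9:
  order 0: -50  -25  -5  -20  -74  -113  -278
  order 1: 25  5  -15  -27  -39  -55
  order 2: -4  -4  -4  -4  -4
  order 3: 0  0  0  0
  order 4: 0  0  0
  order 5: 0  0
  order 6: 0
The order-2 divided differences are all -4 (nonzero) and every higher order vanishes, so the data lies on a polynomial of degree exactly 2.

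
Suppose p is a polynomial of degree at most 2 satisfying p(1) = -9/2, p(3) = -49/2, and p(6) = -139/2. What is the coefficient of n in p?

Write p(n) = an^2 + bn + c. Substituting each data point gives a linear system:
  a + b + c = -9/2
  9a + 3b + c = -49/2
  36a + 6b + c = -139/2
Solving the system yields a = -1, b = -6, c = 5/2.
So p(n) = -n² - 6n + 5/2.
The coefficient of n is -6.

-6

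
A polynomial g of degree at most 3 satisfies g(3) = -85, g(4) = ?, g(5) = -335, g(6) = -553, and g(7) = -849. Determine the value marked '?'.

-183

The 4 known points determine the degree-3 polynomial uniquely.
Write g(n) = an^3 + bn^2 + cn + d. Substituting each data point gives a linear system:
  27a + 9b + 3c + d = -85
  125a + 25b + 5c + d = -335
  216a + 36b + 6c + d = -553
  343a + 49b + 7c + d = -849
Solving the system yields a = -2, b = -3, c = -3, d = 5.
So g(n) = -2n^3 - 3n^2 - 3n + 5.
Then g(4) = -183.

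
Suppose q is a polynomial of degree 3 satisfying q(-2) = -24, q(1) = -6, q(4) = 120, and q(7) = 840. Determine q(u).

q(u) = 3u^3 - 3u^2 - 6u

Write q(u) = au^3 + bu^2 + cu + d. Substituting each data point gives a linear system:
  -8a + 4b - 2c + d = -24
  a + b + c + d = -6
  64a + 16b + 4c + d = 120
  343a + 49b + 7c + d = 840
Solving the system yields a = 3, b = -3, c = -6, d = 0.
So q(u) = 3u^3 - 3u^2 - 6u.
Check: q(7) = 840. ✓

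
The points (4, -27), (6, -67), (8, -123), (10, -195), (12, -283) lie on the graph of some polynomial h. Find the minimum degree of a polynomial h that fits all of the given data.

2

Forward differences of the values at u = 4, 6, 8, 10, 12:
  h  : -27  -67  -123  -195  -283
  Δ  : -40  -56  -72  -88
  Δ^2: -16  -16  -16
  Δ^3: 0  0
  Δ^4: 0
The second differences are constant (-16) and nonzero, while all higher differences vanish, so the minimal degree is 2.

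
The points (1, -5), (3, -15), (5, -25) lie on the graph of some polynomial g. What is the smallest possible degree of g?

Forward differences of the values at t = 1, 3, 5:
  g  : -5  -15  -25
  Δ  : -10  -10
  Δ^2: 0
The first differences are constant (-10) and nonzero, while all higher differences vanish, so the minimal degree is 1.

1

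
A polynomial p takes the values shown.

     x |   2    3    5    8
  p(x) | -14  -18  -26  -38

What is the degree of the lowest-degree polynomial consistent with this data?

Divided differences on the nodes 2, 3, 5, 8:
  order 0: -14  -18  -26  -38
  order 1: -4  -4  -4
  order 2: 0  0
  order 3: 0
The order-1 divided differences are all -4 (nonzero) and every higher order vanishes, so the data lies on a polynomial of degree exactly 1.

1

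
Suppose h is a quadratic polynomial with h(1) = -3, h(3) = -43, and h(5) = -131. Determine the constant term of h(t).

Write h(t) = at^2 + bt + c. Substituting each data point gives a linear system:
  a + b + c = -3
  9a + 3b + c = -43
  25a + 5b + c = -131
Solving the system yields a = -6, b = 4, c = -1.
So h(t) = -6t² + 4t - 1.
The constant term is -1.

-1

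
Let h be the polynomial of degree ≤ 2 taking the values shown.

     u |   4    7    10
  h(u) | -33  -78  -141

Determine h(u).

Write h(u) = au^2 + bu + c. Substituting each data point gives a linear system:
  16a + 4b + c = -33
  49a + 7b + c = -78
  100a + 10b + c = -141
Solving the system yields a = -1, b = -4, c = -1.
So h(u) = -u^2 - 4u - 1.
Check: h(7) = -78. ✓

h(u) = -u^2 - 4u - 1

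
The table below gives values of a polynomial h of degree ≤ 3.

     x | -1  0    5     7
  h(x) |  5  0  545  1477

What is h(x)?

h(x) = 4x^3 + 3x^2 - 6x

Using the Lagrange interpolation formula with nodes -1, 0, 5, 7:
  L_0(x) = x(x - 5)(x - 7) / -48
  L_1(x) = (x + 1)(x - 5)(x - 7) / 35
  L_2(x) = (x + 1)x(x - 7) / -60
  L_3(x) = (x + 1)x(x - 5) / 112
Then h(x) = 5·L_0(x) + 0·L_1(x) + 545·L_2(x) + 1477·L_3(x).
Expanding and collecting terms gives h(x) = 4x^3 + 3x^2 - 6x.
Check: h(-1) = 5. ✓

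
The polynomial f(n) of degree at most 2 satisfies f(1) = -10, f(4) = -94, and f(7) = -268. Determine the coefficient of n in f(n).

-3

Write f(n) = an^2 + bn + c. Substituting each data point gives a linear system:
  a + b + c = -10
  16a + 4b + c = -94
  49a + 7b + c = -268
Solving the system yields a = -5, b = -3, c = -2.
So f(n) = -5n^2 - 3n - 2.
The coefficient of n is -3.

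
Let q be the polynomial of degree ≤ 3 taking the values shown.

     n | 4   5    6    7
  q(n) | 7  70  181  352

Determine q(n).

q(n) = 2n^3 - 6n^2 - 5n - 5

Using the Lagrange interpolation formula with nodes 4, 5, 6, 7:
  L_0(n) = (n - 5)(n - 6)(n - 7) / -6
  L_1(n) = (n - 4)(n - 6)(n - 7) / 2
  L_2(n) = (n - 4)(n - 5)(n - 7) / -2
  L_3(n) = (n - 4)(n - 5)(n - 6) / 6
Then q(n) = 7·L_0(n) + 70·L_1(n) + 181·L_2(n) + 352·L_3(n).
Expanding and collecting terms gives q(n) = 2n³ - 6n² - 5n - 5.
Check: q(7) = 352. ✓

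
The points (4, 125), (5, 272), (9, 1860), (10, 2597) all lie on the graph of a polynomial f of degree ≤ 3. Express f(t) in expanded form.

Write f(t) = at^3 + bt^2 + ct + d. Substituting each data point gives a linear system:
  64a + 16b + 4c + d = 125
  125a + 25b + 5c + d = 272
  729a + 81b + 9c + d = 1860
  1000a + 100b + 10c + d = 2597
Solving the system yields a = 3, b = -4, c = 0, d = -3.
So f(t) = 3t³ - 4t² - 3.
Check: f(5) = 272. ✓

f(t) = 3t^3 - 4t^2 - 3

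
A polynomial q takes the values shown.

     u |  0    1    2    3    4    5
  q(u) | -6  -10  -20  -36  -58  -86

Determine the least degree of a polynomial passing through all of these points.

Forward differences of the values at u = 0, 1, 2, 3, 4, 5:
  q  : -6  -10  -20  -36  -58  -86
  Δ  : -4  -10  -16  -22  -28
  Δ^2: -6  -6  -6  -6
  Δ^3: 0  0  0
  Δ^4: 0  0
  Δ^5: 0
The second differences are constant (-6) and nonzero, while all higher differences vanish, so the minimal degree is 2.

2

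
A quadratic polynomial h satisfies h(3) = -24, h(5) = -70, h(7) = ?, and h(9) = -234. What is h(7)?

-140

The 3 known points determine the degree-2 polynomial uniquely.
Write h(s) = as^2 + bs + c. Substituting each data point gives a linear system:
  9a + 3b + c = -24
  25a + 5b + c = -70
  81a + 9b + c = -234
Solving the system yields a = -3, b = 1, c = 0.
So h(s) = -3s² + s.
Then h(7) = -140.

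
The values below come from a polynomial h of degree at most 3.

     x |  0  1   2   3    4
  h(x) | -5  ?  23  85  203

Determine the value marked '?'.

On equispaced nodes a degree-3 polynomial has vanishing fourth forward difference, so
  h(0) - 4·h(1) + 6·h(2) - 4·h(3) + h(4) = 0.
Substituting the known values and solving for h(1):
  -4·h(1) = 4
  h(1) = -1.

-1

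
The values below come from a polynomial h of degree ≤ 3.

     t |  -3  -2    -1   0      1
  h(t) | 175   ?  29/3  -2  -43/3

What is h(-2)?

170/3

On equispaced nodes a degree-3 polynomial has vanishing fourth forward difference, so
  h(-3) - 4·h(-2) + 6·h(-1) - 4·h(0) + h(1) = 0.
Substituting the known values and solving for h(-2):
  -4·h(-2) = -680/3
  h(-2) = 170/3.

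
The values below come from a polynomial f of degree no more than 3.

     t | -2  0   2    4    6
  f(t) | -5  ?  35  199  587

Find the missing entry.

-1

On equispaced nodes a degree-3 polynomial has vanishing fourth forward difference, so
  f(-2) - 4·f(0) + 6·f(2) - 4·f(4) + f(6) = 0.
Substituting the known values and solving for f(0):
  -4·f(0) = 4
  f(0) = -1.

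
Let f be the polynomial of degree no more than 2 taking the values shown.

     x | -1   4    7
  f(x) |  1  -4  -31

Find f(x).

f(x) = -x^2 + 2x + 4

Write f(x) = ax^2 + bx + c. Substituting each data point gives a linear system:
  a - b + c = 1
  16a + 4b + c = -4
  49a + 7b + c = -31
Solving the system yields a = -1, b = 2, c = 4.
So f(x) = -x^2 + 2x + 4.
Check: f(7) = -31. ✓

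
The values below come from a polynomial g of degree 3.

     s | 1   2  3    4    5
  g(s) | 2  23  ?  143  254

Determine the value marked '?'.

68

On equispaced nodes a degree-3 polynomial has vanishing fourth forward difference, so
  g(1) - 4·g(2) + 6·g(3) - 4·g(4) + g(5) = 0.
Substituting the known values and solving for g(3):
  6·g(3) = 408
  g(3) = 68.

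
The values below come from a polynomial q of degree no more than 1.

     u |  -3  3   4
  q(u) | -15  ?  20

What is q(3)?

15

The 2 known points determine the degree-1 polynomial uniquely.
Write q(u) = au + b. Substituting each data point gives a linear system:
  -3a + b = -15
  4a + b = 20
Solving the system yields a = 5, b = 0.
So q(u) = 5u.
Then q(3) = 15.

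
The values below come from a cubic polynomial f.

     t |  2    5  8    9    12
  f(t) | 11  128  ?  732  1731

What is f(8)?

The 4 known points determine the degree-3 polynomial uniquely.
Write f(t) = at^3 + bt^2 + ct + d. Substituting each data point gives a linear system:
  8a + 4b + 2c + d = 11
  125a + 25b + 5c + d = 128
  729a + 81b + 9c + d = 732
  1728a + 144b + 12c + d = 1731
Solving the system yields a = 1, b = 0, c = 0, d = 3.
So f(t) = t^3 + 3.
Then f(8) = 515.

515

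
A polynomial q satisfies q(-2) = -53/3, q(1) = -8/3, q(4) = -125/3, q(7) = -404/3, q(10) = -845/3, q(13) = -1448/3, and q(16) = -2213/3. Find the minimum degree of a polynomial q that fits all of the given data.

Forward differences of the values at u = -2, 1, 4, 7, 10, 13, 16:
  q  : -53/3  -8/3  -125/3  -404/3  -845/3  -1448/3  -2213/3
  Δ  : 15  -39  -93  -147  -201  -255
  Δ^2: -54  -54  -54  -54  -54
  Δ^3: 0  0  0  0
  Δ^4: 0  0  0
  Δ^5: 0  0
  Δ^6: 0
The second differences are constant (-54) and nonzero, while all higher differences vanish, so the minimal degree is 2.

2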